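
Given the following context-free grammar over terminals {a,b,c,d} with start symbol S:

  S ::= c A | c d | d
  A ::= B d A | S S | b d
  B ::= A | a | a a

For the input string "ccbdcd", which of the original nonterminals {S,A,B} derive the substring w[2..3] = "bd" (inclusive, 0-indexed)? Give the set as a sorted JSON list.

CNF form of G:
  S -> T3 A | T3 T0 | d
  A -> B X4 | S S | T1 T0
  B -> B X5 | S S | T1 T0 | T2 T2 | a
  T0 -> d
  T1 -> b
  T2 -> a
  T3 -> c
  X4 -> T0 A
  X5 -> T0 A

Fill CYK table bottom-up — only the sub-triangle for w[2..3]:
  T[2,2] 'b' = {T1}  orig:{}
  T[3,3] 'd' = {S,T0}  orig:{S}
  T[2,3] 'bd' = {A,B}

Original NTs in T[2,3] deriving "bd": ["A", "B"]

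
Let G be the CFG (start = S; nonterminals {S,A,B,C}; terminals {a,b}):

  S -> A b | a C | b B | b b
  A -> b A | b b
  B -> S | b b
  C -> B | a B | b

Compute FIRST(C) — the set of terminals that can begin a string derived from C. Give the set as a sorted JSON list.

Compute FIRST by fixpoint:
pass 1:
  A via A→b A: +{b}
  B via B→b b: +{b}
  C via C→B: +{b}
  C via C→a B: +{a}
  S via S→A b: +{b}
  S via S→a C: +{a}
  S: {a,b}  A: {b}  B: {b}  C: {a,b}
pass 2:
  B via B→S: +{a}
  S: {a,b}  A: {b}  B: {a,b}  C: {a,b}
pass 3: — fixpoint
  S: {a,b}  A: {b}  B: {a,b}  C: {a,b}

FIRST(C) = ["a", "b"]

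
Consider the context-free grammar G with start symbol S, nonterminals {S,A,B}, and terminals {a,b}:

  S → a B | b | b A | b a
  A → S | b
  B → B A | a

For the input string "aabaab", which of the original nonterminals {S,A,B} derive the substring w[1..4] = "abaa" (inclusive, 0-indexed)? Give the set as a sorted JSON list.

Convert to CNF:
  S -> T0 B | T1 A | T1 T0 | b
  A -> T0 B | T1 A | T1 T0 | b
  B -> B A | a
  T0 -> a
  T1 -> b

CYK fill — only the sub-triangle for w[1..4]:
  [1..1]={B,T0}  "a"  orig:{B}
  [2..2]={A,S,T1}  "b"  orig:{A,S}
  [3..3]={B,T0}  "a"  orig:{B}
  [4..4]={B,T0}  "a"  orig:{B}
  [1..2]={B}  "ab"
  [2..3]={A,S}  "ba"
  [3..4]={A,S}  "aa"
  [1..3]={B}  "aba"
  [2..4]={A,S}  "baa"
  [1..4]={B}  "abaa"

Original NTs in T[1,4] deriving "abaa": ["B"]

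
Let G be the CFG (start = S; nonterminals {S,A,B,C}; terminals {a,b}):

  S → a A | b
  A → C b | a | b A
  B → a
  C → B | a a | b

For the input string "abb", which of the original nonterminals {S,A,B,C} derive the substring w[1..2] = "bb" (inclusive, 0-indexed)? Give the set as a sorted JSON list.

Convert to CNF:
  S -> T1 A | b
  A -> C T0 | T0 A | a
  B -> a
  C -> T1 T1 | a | b
  T0 -> b
  T1 -> a

CYK table (by increasing span), restricted to cells inside w[1..2]:
  [1..1]={C,S,T0}  "b"  orig:{C,S}
  [2..2]={C,S,T0}  "b"  orig:{C,S}
  [1..2]={A}  "bb"

Original NTs in T[1,2] deriving "bb": ["A"]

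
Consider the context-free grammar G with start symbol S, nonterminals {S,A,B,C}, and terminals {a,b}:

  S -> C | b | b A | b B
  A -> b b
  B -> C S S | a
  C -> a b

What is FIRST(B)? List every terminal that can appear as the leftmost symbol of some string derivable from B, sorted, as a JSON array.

FIRST iteration:
pass 1:
  A via A→b b: +{b}
  B via B→a: +{a}
  C via C→a b: +{a}
  S via S→C: +{a}
  S via S→b: +{b}
  FIRST[S]={a,b}  FIRST[A]={b}  FIRST[B]={a}  FIRST[C]={a}
pass 2: (no change)
  FIRST[S]={a,b}  FIRST[A]={b}  FIRST[B]={a}  FIRST[C]={a}

FIRST(B) = ["a"]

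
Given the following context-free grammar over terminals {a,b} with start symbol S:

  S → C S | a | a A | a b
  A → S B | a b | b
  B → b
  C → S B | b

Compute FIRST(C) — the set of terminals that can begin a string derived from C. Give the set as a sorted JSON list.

Compute FIRST by fixpoint:
[1]
  A via A→a b: +{a}
  A via A→b: +{b}
  B via B→b: +{b}
  C via C→b: +{b}
  S via S→C S: +{b}
  S via S→a: +{a}
  S: {a,b}  A: {a,b}  B: {b}  C: {b}
[2]
  C via C→S B: +{a}
  S: {a,b}  A: {a,b}  B: {b}  C: {a,b}
[3] done
  S: {a,b}  A: {a,b}  B: {b}  C: {a,b}

FIRST(C) = ["a", "b"]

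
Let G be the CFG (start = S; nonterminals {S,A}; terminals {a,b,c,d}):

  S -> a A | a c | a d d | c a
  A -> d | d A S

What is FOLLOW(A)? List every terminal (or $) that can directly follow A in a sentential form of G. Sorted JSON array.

Compute FIRST by fixpoint:
[1]
  A via A→d: +{d}
  S via S→a A: +{a}
  S via S→c a: +{c}
  FIRST[S]={a,c}  FIRST[A]={d}
[2] (no change)
  FIRST[S]={a,c}  FIRST[A]={d}

FOLLOW sets:
initialize: $ ∈ FOLLOW(S)
iter 1:
  A→d A S: FOLLOW(A) ⊇ FIRST(S) = {a,c}; new: +{a,c}
  A→d A S: FOLLOW(S) ⊇ FOLLOW(A) ⊇ {a,c}; new: +{a,c}
  S→a A: FOLLOW(A) ⊇ FOLLOW(S) ⊇ {$,a,c}; new: +{$}
  FOLLOW[S]={$,a,c}  FOLLOW[A]={$,a,c}
iter 2: (no change)
  FOLLOW[S]={$,a,c}  FOLLOW[A]={$,a,c}

FOLLOW(A) = ["$", "a", "c"]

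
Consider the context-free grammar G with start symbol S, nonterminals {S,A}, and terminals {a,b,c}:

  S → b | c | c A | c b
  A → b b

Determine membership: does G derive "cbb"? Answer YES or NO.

Convert to CNF:
  S -> T1 A | T1 T0 | b | c
  A -> T0 T0
  T0 -> b
  T1 -> c

Fill CYK table bottom-up:
  [0..0]={S,T1}  "c"  orig:{S}
  [1..1]={S,T0}  "b"  orig:{S}
  [2..2]={S,T0}  "b"  orig:{S}
  [0..1]={S}  "cb"
  [1..2]={A}  "bb"
  [0..2]={S}  "cbb"

S ∈ T[0,2] ⇒ YES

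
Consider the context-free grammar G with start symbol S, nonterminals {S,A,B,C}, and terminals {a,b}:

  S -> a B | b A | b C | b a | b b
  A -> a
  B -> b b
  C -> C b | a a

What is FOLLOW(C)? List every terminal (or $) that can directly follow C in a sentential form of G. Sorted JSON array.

FIRST sets, iterate to fixpoint:
round 1:
  A via A→a: +{a}
  B via B→b b: +{b}
  C via C→a a: +{a}
  S via S→a B: +{a}
  S via S→b A: +{b}
  FIRST(S)={a,b}  FIRST(A)={a}  FIRST(B)={b}  FIRST(C)={a}
round 2: — fixpoint
  FIRST(S)={a,b}  FIRST(A)={a}  FIRST(B)={b}  FIRST(C)={a}

FOLLOW sets:
seed FOLLOW(S) with $
iter 1:
  C→C b: FOLLOW(C) ⊇ FIRST(b) = {b}; new: +{b}
  S→a B: FOLLOW(B) ⊇ FOLLOW(S) ⊇ {$}; new: +{$}
  S→b A: FOLLOW(A) ⊇ FOLLOW(S) ⊇ {$}; new: +{$}
  S→b C: FOLLOW(C) ⊇ FOLLOW(S) ⊇ {$}; new: +{$}
  FOLLOW(S)={$}  FOLLOW(A)={$}  FOLLOW(B)={$}  FOLLOW(C)={$,b}
iter 2: — fixpoint
  FOLLOW(S)={$}  FOLLOW(A)={$}  FOLLOW(B)={$}  FOLLOW(C)={$,b}

FOLLOW(C) = ["$", "b"]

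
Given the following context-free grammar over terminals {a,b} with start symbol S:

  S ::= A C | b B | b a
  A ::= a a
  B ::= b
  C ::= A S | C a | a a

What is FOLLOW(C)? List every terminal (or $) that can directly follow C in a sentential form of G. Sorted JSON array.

FIRST iteration:
[1]
  A via A→a a: +{a}
  B via B→b: +{b}
  C via C→A S: +{a}
  S via S→A C: +{a}
  S via S→b B: +{b}
  S: {a,b}  A: {a}  B: {b}  C: {a}
[2] (no change)
  S: {a,b}  A: {a}  B: {b}  C: {a}

FOLLOW sets:
seed FOLLOW(S) with $
[1]
  C→A S: FOLLOW(A) ⊇ FIRST(S) = {a,b}; new: +{a,b}
  C→C a: FOLLOW(C) ⊇ FIRST(a) = {a}; new: +{a}
  S→A C: FOLLOW(C) ⊇ FOLLOW(S) ⊇ {$}; new: +{$}
  S→b B: FOLLOW(B) ⊇ FOLLOW(S) ⊇ {$}; new: +{$}
  S: {$}  A: {a,b}  B: {$}  C: {$,a}
[2]
  C→A S: FOLLOW(S) ⊇ FOLLOW(C) ⊇ {$,a}; new: +{a}
  S→b B: FOLLOW(B) ⊇ FOLLOW(S) ⊇ {$,a}; new: +{a}
  S: {$,a}  A: {a,b}  B: {$,a}  C: {$,a}
[3] (no change)
  S: {$,a}  A: {a,b}  B: {$,a}  C: {$,a}

FOLLOW(C) = ["$", "a"]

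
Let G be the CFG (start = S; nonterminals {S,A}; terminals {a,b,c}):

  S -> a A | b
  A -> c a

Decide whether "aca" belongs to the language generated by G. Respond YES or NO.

CNF form of G:
  S -> T1 A | b
  A -> T0 T1
  T0 -> c
  T1 -> a

CYK table (by increasing span):
  [0..0]={T1}  "a"  orig:{}
  [1..1]={T0}  "c"  orig:{}
  [2..2]={T1}  "a"  orig:{}
  [0..1]=∅  "ac"
  [1..2]={A}  "ca"
  [0..2]={S}  "aca"

S ∈ T[0,2] ⇒ YES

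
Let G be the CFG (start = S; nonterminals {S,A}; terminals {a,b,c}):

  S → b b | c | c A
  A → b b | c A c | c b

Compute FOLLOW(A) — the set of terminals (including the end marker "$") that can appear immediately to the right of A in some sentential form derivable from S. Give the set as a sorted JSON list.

FIRST sets, iterate to fixpoint:
round 1:
  A via A→b b: +{b}
  A via A→c A c: +{c}
  S via S→b b: +{b}
  S via S→c: +{c}
  FIRST[S]={b,c}  FIRST[A]={b,c}
round 2: (stable)
  FIRST[S]={b,c}  FIRST[A]={b,c}

FOLLOW iteration:
initialize: $ ∈ FOLLOW(S)
pass 1:
  A→c A c: FOLLOW(A) ⊇ FIRST(c) = {c}; new: +{c}
  S→c A: FOLLOW(A) ⊇ FOLLOW(S) ⊇ {$}; new: +{$}
  S: {$}  A: {$,c}
pass 2: (no change)
  S: {$}  A: {$,c}

FOLLOW(A) = ["$", "c"]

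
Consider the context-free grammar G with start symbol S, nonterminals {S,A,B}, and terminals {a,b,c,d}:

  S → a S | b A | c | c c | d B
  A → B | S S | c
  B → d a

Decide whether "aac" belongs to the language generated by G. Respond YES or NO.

Convert to CNF:
  S -> T0 B | T1 S | T2 A | T3 T3 | c
  A -> S S | T0 T1 | c
  B -> T0 T1
  T0 -> d
  T1 -> a
  T2 -> b
  T3 -> c

CYK table (by increasing span):
  [0..0]={T1}  "a"  orig:{}
  [1..1]={T1}  "a"  orig:{}
  [2..2]={A,S,T3}  "c"  orig:{A,S}
  [0..1]=∅  "aa"
  [1..2]={S}  "ac"
  [0..2]={S}  "aac"

S ∈ T[0,2] ⇒ YES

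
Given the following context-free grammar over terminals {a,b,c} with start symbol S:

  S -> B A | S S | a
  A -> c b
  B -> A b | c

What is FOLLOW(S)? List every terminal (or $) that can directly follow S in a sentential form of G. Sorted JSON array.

FIRST sets, iterate to fixpoint:
iter 1:
  A via A→c b: +{c}
  B via B→A b: +{c}
  S via S→B A: +{c}
  S via S→a: +{a}
  FIRST[S]={a,c}  FIRST[A]={c}  FIRST[B]={c}
iter 2: done
  FIRST[S]={a,c}  FIRST[A]={c}  FIRST[B]={c}

FOLLOW sets:
seed FOLLOW(S) with $
iter 1:
  B→A b: FOLLOW(A) ⊇ FIRST(b) = {b}; new: +{b}
  S→B A: FOLLOW(B) ⊇ FIRST(A) = {c}; new: +{c}
  S→B A: FOLLOW(A) ⊇ FOLLOW(S) ⊇ {$}; new: +{$}
  S→S S: FOLLOW(S) ⊇ FIRST(S) = {a,c}; new: +{a,c}
  FOLLOW(S)={$,a,c}  FOLLOW(A)={$,b}  FOLLOW(B)={c}
iter 2:
  S→B A: FOLLOW(A) ⊇ FOLLOW(S) ⊇ {$,a,c}; new: +{a,c}
  FOLLOW(S)={$,a,c}  FOLLOW(A)={$,a,b,c}  FOLLOW(B)={c}
iter 3: (stable)
  FOLLOW(S)={$,a,c}  FOLLOW(A)={$,a,b,c}  FOLLOW(B)={c}

FOLLOW(S) = ["$", "a", "c"]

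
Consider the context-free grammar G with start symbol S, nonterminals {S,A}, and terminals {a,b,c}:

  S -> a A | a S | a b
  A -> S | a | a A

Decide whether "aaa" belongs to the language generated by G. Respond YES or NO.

CNF form of G:
  S -> T0 A | T0 S | T0 T1
  A -> T0 A | T0 S | T0 T1 | a
  T0 -> a
  T1 -> b

CYK fill:
  [0..0]={A,T0}  "a"  orig:{A}
  [1..1]={A,T0}  "a"  orig:{A}
  [2..2]={A,T0}  "a"  orig:{A}
  [0..1]={A,S}  "aa"
  [1..2]={A,S}  "aa"
  [0..2]={A,S}  "aaa"

S ∈ T[0,2] ⇒ YES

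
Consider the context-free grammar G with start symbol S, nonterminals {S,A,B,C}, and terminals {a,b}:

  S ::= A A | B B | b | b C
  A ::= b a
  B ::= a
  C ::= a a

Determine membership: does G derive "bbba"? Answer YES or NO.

CNF form of G:
  S -> A A | B B | T0 C | b
  A -> T0 T1
  B -> a
  C -> T1 T1
  T0 -> b
  T1 -> a

CYK fill:
  cell(0,0) b: {S,T0}  orig:{S}
  cell(1,1) b: {S,T0}  orig:{S}
  cell(2,2) b: {S,T0}  orig:{S}
  cell(3,3) a: {B,T1}  orig:{B}
  cell(0,1) bb: ∅
  cell(1,2) bb: ∅
  cell(2,3) ba: {A}
  cell(0,2) bbb: ∅
  cell(1,3) bba: ∅
  cell(0,3) bbba: ∅

S ∉ T[0,3] ⇒ NO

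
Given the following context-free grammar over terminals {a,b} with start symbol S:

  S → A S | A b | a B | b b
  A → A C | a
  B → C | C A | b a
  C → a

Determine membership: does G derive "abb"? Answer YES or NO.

CNF form of G:
  S -> A S | A T0 | T0 T0 | T1 B
  A -> A C | a
  B -> C A | T0 T1 | a
  C -> a
  T0 -> b
  T1 -> a

Fill CYK table bottom-up:
  [0..0]={A,B,C,T1}  "a"  orig:{A,B,C}
  [1..1]={T0}  "b"  orig:{}
  [2..2]={T0}  "b"  orig:{}
  [0..1]={S}  "ab"
  [1..2]={S}  "bb"
  [0..2]={S}  "abb"

S ∈ T[0,2] ⇒ YES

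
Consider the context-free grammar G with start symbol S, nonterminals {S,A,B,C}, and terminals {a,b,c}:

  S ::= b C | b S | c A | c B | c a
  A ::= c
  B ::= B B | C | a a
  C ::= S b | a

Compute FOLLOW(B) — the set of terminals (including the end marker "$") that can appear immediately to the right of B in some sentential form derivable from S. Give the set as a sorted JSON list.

Compute FIRST by fixpoint:
round 1:
  A via A→c: +{c}
  B via B→a a: +{a}
  C via C→a: +{a}
  S via S→b C: +{b}
  S via S→c A: +{c}
  FIRST(S)={b,c}  FIRST(A)={c}  FIRST(B)={a}  FIRST(C)={a}
round 2:
  C via C→S b: +{b,c}
  FIRST(S)={b,c}  FIRST(A)={c}  FIRST(B)={a}  FIRST(C)={a,b,c}
round 3:
  B via B→C: +{b,c}
  FIRST(S)={b,c}  FIRST(A)={c}  FIRST(B)={a,b,c}  FIRST(C)={a,b,c}
round 4: (stable)
  FIRST(S)={b,c}  FIRST(A)={c}  FIRST(B)={a,b,c}  FIRST(C)={a,b,c}

FOLLOW iteration:
FOLLOW(S) := {$}
pass 1:
  B→B B: FOLLOW(B) ⊇ FIRST(B) = {a,b,c}; new: +{a,b,c}
  B→C: FOLLOW(C) ⊇ FOLLOW(B) ⊇ {a,b,c}; new: +{a,b,c}
  C→S b: FOLLOW(S) ⊇ FIRST(b) = {b}; new: +{b}
  S→b C: FOLLOW(C) ⊇ FOLLOW(S) ⊇ {$,b}; new: +{$}
  S→c A: FOLLOW(A) ⊇ FOLLOW(S) ⊇ {$,b}; new: +{$,b}
  S→c B: FOLLOW(B) ⊇ FOLLOW(S) ⊇ {$,b}; new: +{$}
  FOLLOW[S]={$,b}  FOLLOW[A]={$,b}  FOLLOW[B]={$,a,b,c}  FOLLOW[C]={$,a,b,c}
pass 2: (no change)
  FOLLOW[S]={$,b}  FOLLOW[A]={$,b}  FOLLOW[B]={$,a,b,c}  FOLLOW[C]={$,a,b,c}

FOLLOW(B) = ["$", "a", "b", "c"]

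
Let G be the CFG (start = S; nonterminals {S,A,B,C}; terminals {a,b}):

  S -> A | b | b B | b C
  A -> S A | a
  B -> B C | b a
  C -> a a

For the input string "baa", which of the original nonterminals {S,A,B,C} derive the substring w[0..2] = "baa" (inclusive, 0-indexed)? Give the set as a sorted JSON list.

Convert to CNF:
  S -> S A | T0 B | T0 C | a | b
  A -> S A | a
  B -> B C | T0 T1
  C -> T1 T1
  T0 -> b
  T1 -> a

Fill CYK table bottom-up — only the sub-triangle for w[0..2]:
  [0..0]={S,T0}  "b"  orig:{S}
  [1..1]={A,S,T1}  "a"  orig:{A,S}
  [2..2]={A,S,T1}  "a"  orig:{A,S}
  [0..1]={A,B,S}  "ba"
  [1..2]={A,C,S}  "aa"
  [0..2]={A,S}  "baa"

Original NTs in T[0,2] deriving "baa": ["A", "S"]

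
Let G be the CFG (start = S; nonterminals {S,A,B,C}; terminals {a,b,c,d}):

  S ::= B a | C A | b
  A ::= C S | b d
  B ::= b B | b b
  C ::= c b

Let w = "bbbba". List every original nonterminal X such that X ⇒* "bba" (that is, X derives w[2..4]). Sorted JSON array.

CNF form of G:
  S -> B T3 | C A | b
  A -> C S | T0 T1
  B -> T0 B | T0 T0
  C -> T2 T0
  T0 -> b
  T1 -> d
  T2 -> c
  T3 -> a

CYK table (by increasing span), restricted to cells inside w[2..4]:
  cell(2,2) b: {S,T0}  orig:{S}
  cell(3,3) b: {S,T0}  orig:{S}
  cell(4,4) a: {T3}  orig:{}
  cell(2,3) bb: {B}
  cell(3,4) ba: ∅
  cell(2,4) bba: {S}

Original NTs in T[2,4] deriving "bba": ["S"]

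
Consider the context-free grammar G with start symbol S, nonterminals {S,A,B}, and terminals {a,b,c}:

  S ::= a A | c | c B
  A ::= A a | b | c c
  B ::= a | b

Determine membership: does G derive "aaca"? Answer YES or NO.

CNF form of G:
  S -> T0 A | T1 B | c
  A -> A T0 | T1 T1 | b
  B -> a | b
  T0 -> a
  T1 -> c

CYK fill:
  T[0,0] 'a' = {B,T0}  orig:{B}
  T[1,1] 'a' = {B,T0}  orig:{B}
  T[2,2] 'c' = {S,T1}  orig:{S}
  T[3,3] 'a' = {B,T0}  orig:{B}
  T[0,1] 'aa' = ∅
  T[1,2] 'ac' = ∅
  T[2,3] 'ca' = {S}
  T[0,2] 'aac' = ∅
  T[1,3] 'aca' = ∅
  T[0,3] 'aaca' = ∅

S ∉ T[0,3] ⇒ NO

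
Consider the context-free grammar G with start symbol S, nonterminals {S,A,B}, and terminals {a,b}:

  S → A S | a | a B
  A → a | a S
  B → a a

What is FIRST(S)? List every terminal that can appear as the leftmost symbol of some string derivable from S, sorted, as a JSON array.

Compute FIRST by fixpoint:
[1]
  A via A→a: +{a}
  B via B→a a: +{a}
  S via S→A S: +{a}
  S: {a}  A: {a}  B: {a}
[2] (stable)
  S: {a}  A: {a}  B: {a}

FIRST(S) = ["a"]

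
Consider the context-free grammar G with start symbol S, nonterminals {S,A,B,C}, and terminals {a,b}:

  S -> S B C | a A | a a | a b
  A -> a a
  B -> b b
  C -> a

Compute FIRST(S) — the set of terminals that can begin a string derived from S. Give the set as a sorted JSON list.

Compute FIRST by fixpoint:
iter 1:
  A via A→a a: +{a}
  B via B→b b: +{b}
  C via C→a: +{a}
  S via S→a A: +{a}
  S: {a}  A: {a}  B: {b}  C: {a}
iter 2: (no change)
  S: {a}  A: {a}  B: {b}  C: {a}

FIRST(S) = ["a"]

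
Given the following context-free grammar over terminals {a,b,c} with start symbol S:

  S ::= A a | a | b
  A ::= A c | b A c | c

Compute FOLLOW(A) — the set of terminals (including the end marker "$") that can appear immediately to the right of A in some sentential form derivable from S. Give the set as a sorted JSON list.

FIRST sets, iterate to fixpoint:
[1]
  A via A→b A c: +{b}
  A via A→c: +{c}
  S via S→A a: +{b,c}
  S via S→a: +{a}
  FIRST[S]={a,b,c}  FIRST[A]={b,c}
[2] done
  FIRST[S]={a,b,c}  FIRST[A]={b,c}

Compute FOLLOW by fixpoint:
FOLLOW(S) := {$}
iter 1:
  A→A c: FOLLOW(A) ⊇ FIRST(c) = {c}; new: +{c}
  S→A a: FOLLOW(A) ⊇ FIRST(a) = {a}; new: +{a}
  FOLLOW[S]={$}  FOLLOW[A]={a,c}
iter 2: (no change)
  FOLLOW[S]={$}  FOLLOW[A]={a,c}

FOLLOW(A) = ["a", "c"]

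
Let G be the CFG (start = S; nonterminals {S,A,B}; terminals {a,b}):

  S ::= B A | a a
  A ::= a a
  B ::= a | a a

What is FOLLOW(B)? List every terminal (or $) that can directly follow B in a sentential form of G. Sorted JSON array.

Compute FIRST by fixpoint:
[1]
  A via A→a a: +{a}
  B via B→a: +{a}
  S via S→B A: +{a}
  S: {a}  A: {a}  B: {a}
[2] (no change)
  S: {a}  A: {a}  B: {a}

Compute FOLLOW by fixpoint:
initialize: $ ∈ FOLLOW(S)
pass 1:
  S→B A: FOLLOW(B) ⊇ FIRST(A) = {a}; new: +{a}
  S→B A: FOLLOW(A) ⊇ FOLLOW(S) ⊇ {$}; new: +{$}
  FOLLOW(S)={$}  FOLLOW(A)={$}  FOLLOW(B)={a}
pass 2: done
  FOLLOW(S)={$}  FOLLOW(A)={$}  FOLLOW(B)={a}

FOLLOW(B) = ["a"]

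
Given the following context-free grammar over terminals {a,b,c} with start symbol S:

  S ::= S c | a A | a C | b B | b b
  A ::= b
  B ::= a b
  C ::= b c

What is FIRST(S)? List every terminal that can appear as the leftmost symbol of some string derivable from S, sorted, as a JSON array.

FIRST iteration:
pass 1:
  A via A→b: +{b}
  B via B→a b: +{a}
  C via C→b c: +{b}
  S via S→a A: +{a}
  S via S→b B: +{b}
  S: {a,b}  A: {b}  B: {a}  C: {b}
pass 2: — fixpoint
  S: {a,b}  A: {b}  B: {a}  C: {b}

FIRST(S) = ["a", "b"]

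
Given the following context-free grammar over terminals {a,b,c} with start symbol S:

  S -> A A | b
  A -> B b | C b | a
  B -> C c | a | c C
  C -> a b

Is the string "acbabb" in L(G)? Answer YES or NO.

CNF form of G:
  S -> A A | b
  A -> B T0 | C T0 | a
  B -> C T1 | T1 C | a
  C -> T2 T0
  T0 -> b
  T1 -> c
  T2 -> a

CYK fill:
  [0..0]={A,B,T2}  "a"  orig:{A,B}
  [1..1]={T1}  "c"  orig:{}
  [2..2]={S,T0}  "b"  orig:{S}
  [3..3]={A,B,T2}  "a"  orig:{A,B}
  [4..4]={S,T0}  "b"  orig:{S}
  [5..5]={S,T0}  "b"  orig:{S}
  [0..1]=∅  "ac"
  [1..2]=∅  "cb"
  [2..3]=∅  "ba"
  [3..4]={A,C}  "ab"
  [4..5]=∅  "bb"
  [0..2]=∅  "acb"
  [1..3]=∅  "cba"
  [2..4]=∅  "bab"
  [3..5]={A}  "abb"
  [0..3]=∅  "acba"
  [1..4]=∅  "cbab"
  [2..5]=∅  "babb"
  [0..4]=∅  "acbab"
  [1..5]=∅  "cbabb"
  [0..5]=∅  "acbabb"

S ∉ T[0,5] ⇒ NO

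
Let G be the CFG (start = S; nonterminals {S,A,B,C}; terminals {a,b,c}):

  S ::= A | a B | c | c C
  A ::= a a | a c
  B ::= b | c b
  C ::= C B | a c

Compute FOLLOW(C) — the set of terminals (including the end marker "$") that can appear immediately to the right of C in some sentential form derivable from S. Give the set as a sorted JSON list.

Compute FIRST by fixpoint:
iter 1:
  A via A→a a: +{a}
  B via B→b: +{b}
  B via B→c b: +{c}
  C via C→a c: +{a}
  S via S→A: +{a}
  S via S→c: +{c}
  S: {a,c}  A: {a}  B: {b,c}  C: {a}
iter 2: done
  S: {a,c}  A: {a}  B: {b,c}  C: {a}

FOLLOW sets:
initialize: $ ∈ FOLLOW(S)
[1]
  C→C B: FOLLOW(C) ⊇ FIRST(B) = {b,c}; new: +{b,c}
  C→C B: FOLLOW(B) ⊇ FOLLOW(C) ⊇ {b,c}; new: +{b,c}
  S→A: FOLLOW(A) ⊇ FOLLOW(S) ⊇ {$}; new: +{$}
  S→a B: FOLLOW(B) ⊇ FOLLOW(S) ⊇ {$}; new: +{$}
  S→c C: FOLLOW(C) ⊇ FOLLOW(S) ⊇ {$}; new: +{$}
  S: {$}  A: {$}  B: {$,b,c}  C: {$,b,c}
[2] done
  S: {$}  A: {$}  B: {$,b,c}  C: {$,b,c}

FOLLOW(C) = ["$", "b", "c"]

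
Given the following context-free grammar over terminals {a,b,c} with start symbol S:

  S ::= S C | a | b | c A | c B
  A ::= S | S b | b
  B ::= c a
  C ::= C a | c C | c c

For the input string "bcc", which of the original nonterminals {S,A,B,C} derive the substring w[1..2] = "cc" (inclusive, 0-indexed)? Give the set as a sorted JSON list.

Convert to CNF:
  S -> S C | T1 A | T1 B | a | b
  A -> S C | S T0 | T1 A | T1 B | a | b
  B -> T1 T2
  C -> C T2 | T1 C | T1 T1
  T0 -> b
  T1 -> c
  T2 -> a

CYK table (by increasing span) (cells [i..j] with 1 ≤ i ≤ j ≤ 2 only):
  cell(1,1) c: {T1}  orig:{}
  cell(2,2) c: {T1}  orig:{}
  cell(1,2) cc: {C}

Original NTs in T[1,2] deriving "cc": ["C"]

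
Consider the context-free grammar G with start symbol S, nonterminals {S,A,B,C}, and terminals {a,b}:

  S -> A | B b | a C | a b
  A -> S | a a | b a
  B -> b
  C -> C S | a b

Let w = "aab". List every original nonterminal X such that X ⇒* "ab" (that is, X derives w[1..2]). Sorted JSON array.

Convert to CNF:
  S -> B T0 | T0 T1 | T1 C | T1 T0 | T1 T1
  A -> B T0 | T0 T1 | T1 C | T1 T0 | T1 T1
  B -> b
  C -> C S | T1 T0
  T0 -> b
  T1 -> a

CYK table (by increasing span) (cells [i..j] with 1 ≤ i ≤ j ≤ 2 only):
  [1..1]={T1}  "a"  orig:{}
  [2..2]={B,T0}  "b"  orig:{B}
  [1..2]={A,C,S}  "ab"

Original NTs in T[1,2] deriving "ab": ["A", "C", "S"]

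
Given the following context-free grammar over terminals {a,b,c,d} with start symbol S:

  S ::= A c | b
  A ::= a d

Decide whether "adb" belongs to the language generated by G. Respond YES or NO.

Convert to CNF:
  S -> A T2 | b
  A -> T0 T1
  T0 -> a
  T1 -> d
  T2 -> c

CYK table (by increasing span):
  [0..0]={T0}  "a"  orig:{}
  [1..1]={T1}  "d"  orig:{}
  [2..2]={S}  "b"
  [0..1]={A}  "ad"
  [1..2]=∅  "db"
  [0..2]=∅  "adb"

S ∉ T[0,2] ⇒ NO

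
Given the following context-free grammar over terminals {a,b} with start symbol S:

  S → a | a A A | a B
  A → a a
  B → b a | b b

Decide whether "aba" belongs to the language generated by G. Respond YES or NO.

Convert to CNF:
  S -> T0 B | T0 X2 | a
  A -> T0 T0
  B -> T1 T0 | T1 T1
  T0 -> a
  T1 -> b
  X2 -> A A

CYK table (by increasing span):
  T[0,0] 'a' = {S,T0}  orig:{S}
  T[1,1] 'b' = {T1}  orig:{}
  T[2,2] 'a' = {S,T0}  orig:{S}
  T[0,1] 'ab' = ∅
  T[1,2] 'ba' = {B}
  T[0,2] 'aba' = {S}

S ∈ T[0,2] ⇒ YES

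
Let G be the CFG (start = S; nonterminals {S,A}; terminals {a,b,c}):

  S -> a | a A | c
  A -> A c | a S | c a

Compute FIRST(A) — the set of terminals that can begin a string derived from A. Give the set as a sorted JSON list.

FIRST sets, iterate to fixpoint:
pass 1:
  A via A→a S: +{a}
  A via A→c a: +{c}
  S via S→a: +{a}
  S via S→c: +{c}
  FIRST(S)={a,c}  FIRST(A)={a,c}
pass 2: (no change)
  FIRST(S)={a,c}  FIRST(A)={a,c}

FIRST(A) = ["a", "c"]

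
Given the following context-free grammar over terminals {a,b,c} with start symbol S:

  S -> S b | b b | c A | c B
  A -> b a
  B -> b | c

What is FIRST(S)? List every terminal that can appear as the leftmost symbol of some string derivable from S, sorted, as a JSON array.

FIRST sets, iterate to fixpoint:
round 1:
  A via A→b a: +{b}
  B via B→b: +{b}
  B via B→c: +{c}
  S via S→b b: +{b}
  S via S→c A: +{c}
  FIRST(S)={b,c}  FIRST(A)={b}  FIRST(B)={b,c}
round 2: (stable)
  FIRST(S)={b,c}  FIRST(A)={b}  FIRST(B)={b,c}

FIRST(S) = ["b", "c"]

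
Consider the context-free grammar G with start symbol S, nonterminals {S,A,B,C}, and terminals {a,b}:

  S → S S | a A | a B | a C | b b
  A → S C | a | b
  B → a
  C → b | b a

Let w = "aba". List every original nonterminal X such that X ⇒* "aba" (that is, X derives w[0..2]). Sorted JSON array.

CNF form of G:
  S -> S S | T0 T0 | T1 A | T1 B | T1 C
  A -> S C | a | b
  B -> a
  C -> T0 T1 | b
  T0 -> b
  T1 -> a

CYK table (by increasing span) (cells [i..j] with 0 ≤ i ≤ j ≤ 2 only):
  cell(0,0) a: {A,B,T1}  orig:{A,B}
  cell(1,1) b: {A,C,T0}  orig:{A,C}
  cell(2,2) a: {A,B,T1}  orig:{A,B}
  cell(0,1) ab: {S}
  cell(1,2) ba: {C}
  cell(0,2) aba: {S}

Original NTs in T[0,2] deriving "aba": ["S"]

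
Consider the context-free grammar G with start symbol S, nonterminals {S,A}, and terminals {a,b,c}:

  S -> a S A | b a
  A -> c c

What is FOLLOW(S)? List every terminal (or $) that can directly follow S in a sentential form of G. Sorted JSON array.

FIRST sets, iterate to fixpoint:
pass 1:
  A via A→c c: +{c}
  S via S→a S A: +{a}
  S via S→b a: +{b}
  FIRST[S]={a,b}  FIRST[A]={c}
pass 2: (no change)
  FIRST[S]={a,b}  FIRST[A]={c}

Compute FOLLOW by fixpoint:
seed FOLLOW(S) with $
[1]
  S→a S A: FOLLOW(S) ⊇ FIRST(A) = {c}; new: +{c}
  S→a S A: FOLLOW(A) ⊇ FOLLOW(S) ⊇ {$,c}; new: +{$,c}
  FOLLOW(S)={$,c}  FOLLOW(A)={$,c}
[2] (stable)
  FOLLOW(S)={$,c}  FOLLOW(A)={$,c}

FOLLOW(S) = ["$", "c"]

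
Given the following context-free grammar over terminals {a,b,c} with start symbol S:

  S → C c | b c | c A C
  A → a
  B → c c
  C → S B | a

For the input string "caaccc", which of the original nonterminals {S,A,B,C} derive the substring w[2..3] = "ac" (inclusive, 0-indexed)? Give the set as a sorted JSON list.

CNF form of G:
  S -> C T0 | T0 X2 | T1 T0
  A -> a
  B -> T0 T0
  C -> S B | a
  T0 -> c
  T1 -> b
  X2 -> A C

Fill CYK table bottom-up, restricted to cells inside w[2..3]:
  [2..2]={A,C}  "a"
  [3..3]={T0}  "c"  orig:{}
  [2..3]={S}  "ac"

Original NTs in T[2,3] deriving "ac": ["S"]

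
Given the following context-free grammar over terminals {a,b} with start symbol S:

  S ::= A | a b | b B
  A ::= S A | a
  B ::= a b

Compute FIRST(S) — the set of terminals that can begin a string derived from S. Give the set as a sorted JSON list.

FIRST sets, iterate to fixpoint:
iter 1:
  A via A→a: +{a}
  B via B→a b: +{a}
  S via S→A: +{a}
  S via S→b B: +{b}
  FIRST[S]={a,b}  FIRST[A]={a}  FIRST[B]={a}
iter 2:
  A via A→S A: +{b}
  FIRST[S]={a,b}  FIRST[A]={a,b}  FIRST[B]={a}
iter 3: — fixpoint
  FIRST[S]={a,b}  FIRST[A]={a,b}  FIRST[B]={a}

FIRST(S) = ["a", "b"]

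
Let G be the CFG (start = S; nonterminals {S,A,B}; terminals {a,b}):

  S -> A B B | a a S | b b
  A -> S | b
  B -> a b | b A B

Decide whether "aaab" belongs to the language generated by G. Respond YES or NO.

CNF form of G:
  S -> A X5 | T0 X6 | T1 T1
  A -> A X2 | T0 X3 | T1 T1 | b
  B -> T0 T1 | T1 X4
  T0 -> a
  T1 -> b
  X2 -> B B
  X3 -> T0 S
  X4 -> A B
  X5 -> B B
  X6 -> T0 S

Fill CYK table bottom-up:
  cell(0,0) a: {T0}  orig:{}
  cell(1,1) a: {T0}  orig:{}
  cell(2,2) a: {T0}  orig:{}
  cell(3,3) b: {A,T1}  orig:{A}
  cell(0,1) aa: ∅
  cell(1,2) aa: ∅
  cell(2,3) ab: {B}
  cell(0,2) aaa: ∅
  cell(1,3) aab: ∅
  cell(0,3) aaab: ∅

S ∉ T[0,3] ⇒ NO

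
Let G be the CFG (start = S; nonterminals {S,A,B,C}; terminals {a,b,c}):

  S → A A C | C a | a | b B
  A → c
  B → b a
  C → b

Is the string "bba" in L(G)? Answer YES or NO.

Convert to CNF:
  S -> A X2 | C T1 | T0 B | a
  A -> c
  B -> T0 T1
  C -> b
  T0 -> b
  T1 -> a
  X2 -> A C

Fill CYK table bottom-up:
  [0..0]={C,T0}  "b"  orig:{C}
  [1..1]={C,T0}  "b"  orig:{C}
  [2..2]={S,T1}  "a"  orig:{S}
  [0..1]=∅  "bb"
  [1..2]={B,S}  "ba"
  [0..2]={S}  "bba"

S ∈ T[0,2] ⇒ YES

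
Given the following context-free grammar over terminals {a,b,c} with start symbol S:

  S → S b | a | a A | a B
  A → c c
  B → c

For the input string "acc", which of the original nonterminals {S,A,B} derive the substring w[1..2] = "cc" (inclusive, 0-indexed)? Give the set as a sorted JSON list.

Convert to CNF:
  S -> S T1 | T2 A | T2 B | a
  A -> T0 T0
  B -> c
  T0 -> c
  T1 -> b
  T2 -> a

Fill CYK table bottom-up, restricted to cells inside w[1..2]:
  cell(1,1) c: {B,T0}  orig:{B}
  cell(2,2) c: {B,T0}  orig:{B}
  cell(1,2) cc: {A}

Original NTs in T[1,2] deriving "cc": ["A"]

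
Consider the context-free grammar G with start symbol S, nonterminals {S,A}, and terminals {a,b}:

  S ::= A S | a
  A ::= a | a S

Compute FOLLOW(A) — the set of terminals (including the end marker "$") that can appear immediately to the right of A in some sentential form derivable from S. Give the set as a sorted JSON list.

FIRST iteration:
pass 1:
  A via A→a: +{a}
  S via S→A S: +{a}
  FIRST[S]={a}  FIRST[A]={a}
pass 2: done
  FIRST[S]={a}  FIRST[A]={a}

FOLLOW sets:
seed FOLLOW(S) with $
round 1:
  S→A S: FOLLOW(A) ⊇ FIRST(S) = {a}; new: +{a}
  FOLLOW[S]={$}  FOLLOW[A]={a}
round 2:
  A→a S: FOLLOW(S) ⊇ FOLLOW(A) ⊇ {a}; new: +{a}
  FOLLOW[S]={$,a}  FOLLOW[A]={a}
round 3: — fixpoint
  FOLLOW[S]={$,a}  FOLLOW[A]={a}

FOLLOW(A) = ["a"]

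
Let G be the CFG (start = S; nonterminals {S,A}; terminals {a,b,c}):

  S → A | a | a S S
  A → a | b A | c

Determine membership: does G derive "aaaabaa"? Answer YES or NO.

CNF form of G:
  S -> T0 A | T1 X2 | a | c
  A -> T0 A | a | c
  T0 -> b
  T1 -> a
  X2 -> S S

CYK table (by increasing span):
  T[0,0] 'a' = {A,S,T1}  orig:{A,S}
  T[1,1] 'a' = {A,S,T1}  orig:{A,S}
  T[2,2] 'a' = {A,S,T1}  orig:{A,S}
  T[3,3] 'a' = {A,S,T1}  orig:{A,S}
  T[4,4] 'b' = {T0}  orig:{}
  T[5,5] 'a' = {A,S,T1}  orig:{A,S}
  T[6,6] 'a' = {A,S,T1}  orig:{A,S}
  T[0,1] 'aa' = {X2}  orig:{}
  T[1,2] 'aa' = {X2}  orig:{}
  T[2,3] 'aa' = {X2}  orig:{}
  T[3,4] 'ab' = ∅
  T[4,5] 'ba' = {A,S}
  T[5,6] 'aa' = {X2}  orig:{}
  T[0,2] 'aaa' = {S}
  T[1,3] 'aaa' = {S}
  T[2,4] 'aab' = ∅
  T[3,5] 'aba' = {X2}  orig:{}
  T[4,6] 'baa' = {X2}  orig:{}
  T[0,3] 'aaaa' = {X2}  orig:{}
  T[1,4] 'aaab' = ∅
  T[2,5] 'aaba' = {S}
  T[3,6] 'abaa' = {S}
  T[0,4] 'aaaab' = ∅
  T[1,5] 'aaaba' = {X2}  orig:{}
  T[2,6] 'aabaa' = {X2}  orig:{}
  T[0,5] 'aaaaba' = {S}
  T[1,6] 'aaabaa' = {S}
  T[0,6] 'aaaabaa' = {X2}  orig:{}

S ∉ T[0,6] ⇒ NO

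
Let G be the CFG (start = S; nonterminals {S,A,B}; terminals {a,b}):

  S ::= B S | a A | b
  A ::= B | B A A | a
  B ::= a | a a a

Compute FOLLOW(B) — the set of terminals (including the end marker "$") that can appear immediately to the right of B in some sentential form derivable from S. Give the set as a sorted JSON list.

FIRST iteration:
[1]
  A via A→a: +{a}
  B via B→a: +{a}
  S via S→B S: +{a}
  S via S→b: +{b}
  S: {a,b}  A: {a}  B: {a}
[2] (no change)
  S: {a,b}  A: {a}  B: {a}

FOLLOW iteration:
seed FOLLOW(S) with $
round 1:
  A→B A A: FOLLOW(B) ⊇ FIRST(A) = {a}; new: +{a}
  A→B A A: FOLLOW(A) ⊇ FIRST(A) = {a}; new: +{a}
  S→B S: FOLLOW(B) ⊇ FIRST(S) = {a,b}; new: +{b}
  S→a A: FOLLOW(A) ⊇ FOLLOW(S) ⊇ {$}; new: +{$}
  FOLLOW[S]={$}  FOLLOW[A]={$,a}  FOLLOW[B]={a,b}
round 2:
  A→B: FOLLOW(B) ⊇ FOLLOW(A) ⊇ {$,a}; new: +{$}
  FOLLOW[S]={$}  FOLLOW[A]={$,a}  FOLLOW[B]={$,a,b}
round 3: (no change)
  FOLLOW[S]={$}  FOLLOW[A]={$,a}  FOLLOW[B]={$,a,b}

FOLLOW(B) = ["$", "a", "b"]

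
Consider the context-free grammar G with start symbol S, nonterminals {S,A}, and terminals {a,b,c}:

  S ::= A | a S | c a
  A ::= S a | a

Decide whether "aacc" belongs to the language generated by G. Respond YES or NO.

Convert to CNF:
  S -> S T0 | T0 S | T1 T0 | a
  A -> S T0 | a
  T0 -> a
  T1 -> c

CYK fill:
  T[0,0] 'a' = {A,S,T0}  orig:{A,S}
  T[1,1] 'a' = {A,S,T0}  orig:{A,S}
  T[2,2] 'c' = {T1}  orig:{}
  T[3,3] 'c' = {T1}  orig:{}
  T[0,1] 'aa' = {A,S}
  T[1,2] 'ac' = ∅
  T[2,3] 'cc' = ∅
  T[0,2] 'aac' = ∅
  T[1,3] 'acc' = ∅
  T[0,3] 'aacc' = ∅

S ∉ T[0,3] ⇒ NO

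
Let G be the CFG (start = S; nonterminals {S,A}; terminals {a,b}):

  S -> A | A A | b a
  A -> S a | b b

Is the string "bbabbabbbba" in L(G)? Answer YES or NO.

Convert to CNF:
  S -> A A | S T0 | T1 T0 | T1 T1
  A -> S T0 | T1 T1
  T0 -> a
  T1 -> b

CYK fill:
  [0..0]={T1}  "b"  orig:{}
  [1..1]={T1}  "b"  orig:{}
  [2..2]={T0}  "a"  orig:{}
  [3..3]={T1}  "b"  orig:{}
  [4..4]={T1}  "b"  orig:{}
  [5..5]={T0}  "a"  orig:{}
  [6..6]={T1}  "b"  orig:{}
  [7..7]={T1}  "b"  orig:{}
  [8..8]={T1}  "b"  orig:{}
  [9..9]={T1}  "b"  orig:{}
  [10..10]={T0}  "a"  orig:{}
  [0..1]={A,S}  "bb"
  [1..2]={S}  "ba"
  [2..3]=∅  "ab"
  [3..4]={A,S}  "bb"
  [4..5]={S}  "ba"
  [5..6]=∅  "ab"
  [6..7]={A,S}  "bb"
  [7..8]={A,S}  "bb"
  [8..9]={A,S}  "bb"
  [9..10]={S}  "ba"
  [0..2]={A,S}  "bba"
  [1..3]=∅  "bab"
  [2..4]=∅  "abb"
  [3..5]={A,S}  "bba"
  [4..6]=∅  "bab"
  [5..7]=∅  "abb"
  [6..8]=∅  "bbb"
  [7..9]=∅  "bbb"
  [8..10]={A,S}  "bba"
  [0..3]=∅  "bbab"
  [1..4]=∅  "babb"
  [2..5]=∅  "abba"
  [3..6]=∅  "bbab"
  [4..7]=∅  "babb"
  [5..8]=∅  "abbb"
  [6..9]={S}  "bbbb"
  [7..10]=∅  "bbba"
  [0..4]={S}  "bbabb"
  [1..5]=∅  "babba"
  [2..6]=∅  "abbab"
  [3..7]={S}  "bbabb"
  [4..8]=∅  "babbb"
  [5..9]=∅  "abbbb"
  [6..10]={A,S}  "bbbba"
  [0..5]={A,S}  "bbabba"
  [1..6]=∅  "babbab"
  [2..7]=∅  "abbabb"
  [3..8]=∅  "bbabbb"
  [4..9]=∅  "babbbb"
  [5..10]=∅  "abbbba"
  [0..6]=∅  "bbabbab"
  [1..7]=∅  "babbabb"
  [2..8]=∅  "abbabbb"
  [3..9]=∅  "bbabbbb"
  [4..10]=∅  "babbbba"
  [0..7]={S}  "bbabbabb"
  [1..8]=∅  "babbabbb"
  [2..9]=∅  "abbabbbb"
  [3..10]={S}  "bbabbbba"
  [0..8]=∅  "bbabbabbb"
  [1..9]=∅  "babbabbbb"
  [2..10]=∅  "abbabbbba"
  [0..9]=∅  "bbabbabbbb"
  [1..10]=∅  "babbabbbba"
  [0..10]={S}  "bbabbabbbba"

S ∈ T[0,10] ⇒ YES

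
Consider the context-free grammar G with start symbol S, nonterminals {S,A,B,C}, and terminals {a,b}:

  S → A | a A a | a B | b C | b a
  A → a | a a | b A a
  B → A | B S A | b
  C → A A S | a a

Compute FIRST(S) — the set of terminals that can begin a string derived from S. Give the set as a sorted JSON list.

FIRST iteration:
round 1:
  A via A→a: +{a}
  A via A→b A a: +{b}
  B via B→A: +{a,b}
  C via C→A A S: +{a,b}
  S via S→A: +{a,b}
  FIRST(S)={a,b}  FIRST(A)={a,b}  FIRST(B)={a,b}  FIRST(C)={a,b}
round 2: (stable)
  FIRST(S)={a,b}  FIRST(A)={a,b}  FIRST(B)={a,b}  FIRST(C)={a,b}

FIRST(S) = ["a", "b"]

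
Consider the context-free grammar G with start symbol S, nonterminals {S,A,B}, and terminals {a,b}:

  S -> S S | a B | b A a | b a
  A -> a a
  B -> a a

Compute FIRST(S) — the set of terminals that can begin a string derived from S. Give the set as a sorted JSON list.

Compute FIRST by fixpoint:
iter 1:
  A via A→a a: +{a}
  B via B→a a: +{a}
  S via S→a B: +{a}
  S via S→b A a: +{b}
  S: {a,b}  A: {a}  B: {a}
iter 2: (stable)
  S: {a,b}  A: {a}  B: {a}

FIRST(S) = ["a", "b"]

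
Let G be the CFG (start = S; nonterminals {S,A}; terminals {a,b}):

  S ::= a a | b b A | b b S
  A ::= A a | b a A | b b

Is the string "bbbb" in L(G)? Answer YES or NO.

Convert to CNF:
  S -> T0 T0 | T1 X3 | T1 X4
  A -> A T0 | T1 T1 | T1 X2
  T0 -> a
  T1 -> b
  X2 -> T0 A
  X3 -> T1 A
  X4 -> T1 S

Fill CYK table bottom-up:
  T[0,0] 'b' = {T1}  orig:{}
  T[1,1] 'b' = {T1}  orig:{}
  T[2,2] 'b' = {T1}  orig:{}
  T[3,3] 'b' = {T1}  orig:{}
  T[0,1] 'bb' = {A}
  T[1,2] 'bb' = {A}
  T[2,3] 'bb' = {A}
  T[0,2] 'bbb' = {X3}  orig:{}
  T[1,3] 'bbb' = {X3}  orig:{}
  T[0,3] 'bbbb' = {S}

S ∈ T[0,3] ⇒ YES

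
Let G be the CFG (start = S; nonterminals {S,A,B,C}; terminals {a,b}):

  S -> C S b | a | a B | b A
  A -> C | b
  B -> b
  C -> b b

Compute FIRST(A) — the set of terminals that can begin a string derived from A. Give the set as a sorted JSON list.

FIRST iteration:
pass 1:
  A via A→b: +{b}
  B via B→b: +{b}
  C via C→b b: +{b}
  S via S→C S b: +{b}
  S via S→a: +{a}
  FIRST[S]={a,b}  FIRST[A]={b}  FIRST[B]={b}  FIRST[C]={b}
pass 2: (no change)
  FIRST[S]={a,b}  FIRST[A]={b}  FIRST[B]={b}  FIRST[C]={b}

FIRST(A) = ["b"]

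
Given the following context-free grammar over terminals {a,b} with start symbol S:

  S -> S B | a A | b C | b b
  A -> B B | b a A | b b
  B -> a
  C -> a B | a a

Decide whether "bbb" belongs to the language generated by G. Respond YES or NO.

CNF form of G:
  S -> S B | T0 C | T0 T0 | T1 A
  A -> B B | T0 T0 | T0 X2
  B -> a
  C -> T1 B | T1 T1
  T0 -> b
  T1 -> a
  X2 -> T1 A

CYK fill:
  [0..0]={T0}  "b"  orig:{}
  [1..1]={T0}  "b"  orig:{}
  [2..2]={T0}  "b"  orig:{}
  [0..1]={A,S}  "bb"
  [1..2]={A,S}  "bb"
  [0..2]=∅  "bbb"

S ∉ T[0,2] ⇒ NO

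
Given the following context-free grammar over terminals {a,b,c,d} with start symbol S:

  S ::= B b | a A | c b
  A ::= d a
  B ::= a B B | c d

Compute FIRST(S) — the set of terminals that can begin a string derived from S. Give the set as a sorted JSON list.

FIRST sets, iterate to fixpoint:
[1]
  A via A→d a: +{d}
  B via B→a B B: +{a}
  B via B→c d: +{c}
  S via S→B b: +{a,c}
  S: {a,c}  A: {d}  B: {a,c}
[2] — fixpoint
  S: {a,c}  A: {d}  B: {a,c}

FIRST(S) = ["a", "c"]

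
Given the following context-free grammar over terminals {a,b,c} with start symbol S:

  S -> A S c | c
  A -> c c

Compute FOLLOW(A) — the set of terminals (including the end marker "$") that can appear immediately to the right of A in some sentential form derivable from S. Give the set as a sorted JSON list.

FIRST iteration:
[1]
  A via A→c c: +{c}
  S via S→A S c: +{c}
  S: {c}  A: {c}
[2] done
  S: {c}  A: {c}

FOLLOW sets:
initialize: $ ∈ FOLLOW(S)
round 1:
  S→A S c: FOLLOW(A) ⊇ FIRST(S) = {c}; new: +{c}
  S→A S c: FOLLOW(S) ⊇ FIRST(c) = {c}; new: +{c}
  FOLLOW[S]={$,c}  FOLLOW[A]={c}
round 2: — fixpoint
  FOLLOW[S]={$,c}  FOLLOW[A]={c}

FOLLOW(A) = ["c"]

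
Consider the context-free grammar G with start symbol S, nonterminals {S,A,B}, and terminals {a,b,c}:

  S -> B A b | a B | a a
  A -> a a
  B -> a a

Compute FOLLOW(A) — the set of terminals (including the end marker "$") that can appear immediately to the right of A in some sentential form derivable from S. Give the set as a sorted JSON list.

FIRST iteration:
iter 1:
  A via A→a a: +{a}
  B via B→a a: +{a}
  S via S→B A b: +{a}
  FIRST(S)={a}  FIRST(A)={a}  FIRST(B)={a}
iter 2: (no change)
  FIRST(S)={a}  FIRST(A)={a}  FIRST(B)={a}

FOLLOW sets:
FOLLOW(S) := {$}
iter 1:
  S→B A b: FOLLOW(B) ⊇ FIRST(A) = {a}; new: +{a}
  S→B A b: FOLLOW(A) ⊇ FIRST(b) = {b}; new: +{b}
  S→a B: FOLLOW(B) ⊇ FOLLOW(S) ⊇ {$}; new: +{$}
  FOLLOW[S]={$}  FOLLOW[A]={b}  FOLLOW[B]={$,a}
iter 2: (stable)
  FOLLOW[S]={$}  FOLLOW[A]={b}  FOLLOW[B]={$,a}

FOLLOW(A) = ["b"]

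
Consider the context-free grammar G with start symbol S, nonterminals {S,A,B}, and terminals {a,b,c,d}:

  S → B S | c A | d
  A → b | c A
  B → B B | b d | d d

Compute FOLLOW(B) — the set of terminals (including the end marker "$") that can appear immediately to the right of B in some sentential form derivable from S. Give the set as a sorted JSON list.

FIRST sets, iterate to fixpoint:
pass 1:
  A via A→b: +{b}
  A via A→c A: +{c}
  B via B→b d: +{b}
  B via B→d d: +{d}
  S via S→B S: +{b,d}
  S via S→c A: +{c}
  FIRST[S]={b,c,d}  FIRST[A]={b,c}  FIRST[B]={b,d}
pass 2: (no change)
  FIRST[S]={b,c,d}  FIRST[A]={b,c}  FIRST[B]={b,d}

FOLLOW sets:
seed FOLLOW(S) with $
[1]
  B→B B: FOLLOW(B) ⊇ FIRST(B) = {b,d}; new: +{b,d}
  S→B S: FOLLOW(B) ⊇ FIRST(S) = {b,c,d}; new: +{c}
  S→c A: FOLLOW(A) ⊇ FOLLOW(S) ⊇ {$}; new: +{$}
  FOLLOW(S)={$}  FOLLOW(A)={$}  FOLLOW(B)={b,c,d}
[2] (no change)
  FOLLOW(S)={$}  FOLLOW(A)={$}  FOLLOW(B)={b,c,d}

FOLLOW(B) = ["b", "c", "d"]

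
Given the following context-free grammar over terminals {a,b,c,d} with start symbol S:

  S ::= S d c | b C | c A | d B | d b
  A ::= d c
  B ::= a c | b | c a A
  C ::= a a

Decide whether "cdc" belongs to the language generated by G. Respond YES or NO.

Convert to CNF:
  S -> S X5 | T0 B | T0 T3 | T1 A | T3 C
  A -> T0 T1
  B -> T1 X4 | T2 T1 | b
  C -> T2 T2
  T0 -> d
  T1 -> c
  T2 -> a
  T3 -> b
  X4 -> T2 A
  X5 -> T0 T1

Fill CYK table bottom-up:
  [0..0]={T1}  "c"  orig:{}
  [1..1]={T0}  "d"  orig:{}
  [2..2]={T1}  "c"  orig:{}
  [0..1]=∅  "cd"
  [1..2]={A,X5}  "dc"  orig:{A}
  [0..2]={S}  "cdc"

S ∈ T[0,2] ⇒ YES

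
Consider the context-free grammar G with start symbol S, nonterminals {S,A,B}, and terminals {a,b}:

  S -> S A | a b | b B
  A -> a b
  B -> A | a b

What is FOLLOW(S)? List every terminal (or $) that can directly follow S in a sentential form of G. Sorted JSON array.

FIRST iteration:
[1]
  A via A→a b: +{a}
  B via B→A: +{a}
  S via S→a b: +{a}
  S via S→b B: +{b}
  S: {a,b}  A: {a}  B: {a}
[2] (no change)
  S: {a,b}  A: {a}  B: {a}

FOLLOW iteration:
FOLLOW(S) := {$}
pass 1:
  S→S A: FOLLOW(S) ⊇ FIRST(A) = {a}; new: +{a}
  S→S A: FOLLOW(A) ⊇ FOLLOW(S) ⊇ {$,a}; new: +{$,a}
  S→b B: FOLLOW(B) ⊇ FOLLOW(S) ⊇ {$,a}; new: +{$,a}
  S: {$,a}  A: {$,a}  B: {$,a}
pass 2: (no change)
  S: {$,a}  A: {$,a}  B: {$,a}

FOLLOW(S) = ["$", "a"]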